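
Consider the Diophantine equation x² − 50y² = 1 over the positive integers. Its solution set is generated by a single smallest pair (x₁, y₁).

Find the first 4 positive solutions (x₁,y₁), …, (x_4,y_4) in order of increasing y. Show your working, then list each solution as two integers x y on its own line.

99 14
19601 2772
3880899 548842
768398401 108667944

[7; 14] for √50; ℓ=1 ⇒ convergent index 1
step 0: (7, 1)  from 7·(1,0) + (0,1)
step 1: (99, 14)  from 14·(7,1) + (1,0)
→ (99, 14).  Check: 99²=9801, 50·14²=9800, difference 1.
n=2: (99,14)∘(99,14) = (99·99+50·14·14, 99·14+14·99) = (19601,2772)
n=3: (19601,2772)∘(99,14) = (99·19601+50·14·2772, 99·2772+14·19601) = (3880899,548842)
n=4: (3880899,548842)∘(99,14) = (99·3880899+50·14·548842, 99·548842+14·3880899) = (768398401,108667944)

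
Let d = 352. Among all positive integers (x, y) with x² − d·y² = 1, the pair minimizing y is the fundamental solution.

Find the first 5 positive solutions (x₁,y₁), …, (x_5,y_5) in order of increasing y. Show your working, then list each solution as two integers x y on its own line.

√352 → a₀=18, period (1,3,5,9,5,3,1,36); ℓ=8 even so k=7
a_0=18:  p_0=18·1+0=18,  q_0=18·0+1=1
…
a_2=3:  p_2=3·19+18=75,  q_2=3·1+1=4
…
a_6=3:  p_6=3·18499+3621=59118,  q_6=3·986+193=3151
a_7=1:  p_7=1·59118+18499=77617,  q_7=1·3151+986=4137
(x₁, y₁) = (77617, 4137);  77617² − 352·4137² = 1 ✓
n=2: (77617,4137)∘(77617,4137) = (77617·77617+352·4137·4137, 77617·4137+4137·77617) = (12048797377,642203058)
n=3: (12048797377,642203058)∘(77617,4137) = (77617·12048797377+352·4137·642203058, 77617·642203058+4137·12048797377) = (1870383011943601,99691749501435)
n=4: (1870383011943601,99691749501435)∘(77617,4137) = (77617·1870383011943601+352·4137·99691749501435, 77617·99691749501435+4137·1870383011943601) = (290347036464004160257,15475549041463557732)
n=5: (290347036464004160257,15475549041463557732)∘(77617,4137) = (77617·290347036464004160257+352·4137·15475549041463557732, 77617·15475549041463557732+4137·290347036464004160257) = (45071731856582838801391537,2402331379802862171467853)

77617 4137
12048797377 642203058
1870383011943601 99691749501435
290347036464004160257 15475549041463557732
45071731856582838801391537 2402331379802862171467853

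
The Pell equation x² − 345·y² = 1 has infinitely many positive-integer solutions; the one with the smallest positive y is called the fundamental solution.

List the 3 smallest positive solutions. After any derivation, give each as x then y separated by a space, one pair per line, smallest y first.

[18; 1,1,2,1,6,1,2,1,1,36] for √345; ℓ=10 ⇒ convergent index 9
a_0=18:  p_0=18·1+0=18,  q_0=18·0+1=1
a_1=1:  p_1=1·18+1=19,  q_1=1·1+0=1
…
a_3=2:  p_3=2·37+19=93,  q_3=2·2+1=5
…
a_5=6:  p_5=6·130+93=873,  q_5=6·7+5=47
…
a_7=2:  p_7=2·1003+873=2879,  q_7=2·54+47=155
a_8=1:  p_8=1·2879+1003=3882,  q_8=1·155+54=209
a_9=1:  p_9=1·3882+2879=6761,  q_9=1·209+155=364
fundamental: x₁=6761, y₁=364  (since 45711121 − 345·132496 = 1)
(x_2, y_2) = (6761·6761 + 345·364·364, 6761·364 + 364·6761) = (91422241, 4922008)
(x_3, y_3) = (6761·91422241 + 345·364·4922008, 6761·4922008 + 364·91422241) = (1236211536041, 66555391812)

6761 364
91422241 4922008
1236211536041 66555391812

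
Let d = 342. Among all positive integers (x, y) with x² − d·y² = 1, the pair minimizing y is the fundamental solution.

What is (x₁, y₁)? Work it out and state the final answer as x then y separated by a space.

√342 → a₀=18, period (2,36); ℓ=2 even so k=1
a_0=18:  p_0=18·1+0=18,  q_0=18·0+1=1
a_1=2:  p_1=2·18+1=37,  q_1=2·1+0=2
(x₁, y₁) = (37, 2);  37² − 342·2² = 1 ✓

37 2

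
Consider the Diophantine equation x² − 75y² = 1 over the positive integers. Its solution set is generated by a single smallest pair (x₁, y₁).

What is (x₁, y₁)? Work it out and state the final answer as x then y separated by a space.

√75 → a₀=8, period (1,1,1,16); ℓ=4 even so k=3
i=0: a=8 ⇒ p=8, q=1
i=1: a=1 ⇒ p=9, q=1
i=2: a=1 ⇒ p=17, q=2
i=3: a=1 ⇒ p=26, q=3
(x₁, y₁) = (26, 3);  26² − 75·3² = 1 ✓

26 3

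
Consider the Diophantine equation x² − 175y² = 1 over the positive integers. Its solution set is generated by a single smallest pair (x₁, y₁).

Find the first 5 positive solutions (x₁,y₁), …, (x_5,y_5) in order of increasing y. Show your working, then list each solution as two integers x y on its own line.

√175 = [13; 4,2,1,2,4,26, …], period ℓ=6 (even) → k=5
k=0  a_k=13  p_k/q_k = 13/1
k=1  a_k=4  p_k/q_k = 53/4
k=2  a_k=2  p_k/q_k = 119/9
…
k=4  a_k=2  p_k/q_k = 463/35
k=5  a_k=4  p_k/q_k = 2024/153
fundamental: x₁=2024, y₁=153  (since 4096576 − 175·23409 = 1)
(x_2, y_2) = (2024·2024 + 175·153·153, 2024·153 + 153·2024) = (8193151, 619344)
(x_3, y_3) = (2024·8193151 + 175·153·619344, 2024·619344 + 153·8193151) = (33165873224, 2507104359)
(x_4, y_4) = (2024·33165873224 + 175·153·2507104359, 2024·2507104359 + 153·33165873224) = (134255446617601, 10148757825888)
(x_5, y_5) = (2024·134255446617601 + 175·153·10148757825888, 2024·10148757825888 + 153·134255446617601) = (543466014742175624, 41082169172090265)

2024 153
8193151 619344
33165873224 2507104359
134255446617601 10148757825888
543466014742175624 41082169172090265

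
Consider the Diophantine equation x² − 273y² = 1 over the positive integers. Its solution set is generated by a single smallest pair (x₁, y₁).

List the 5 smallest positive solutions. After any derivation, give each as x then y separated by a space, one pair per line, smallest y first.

727 44
1057057 63976
1536960151 93021060
2234739002497 135252557264
3249308972670487 196657125240796

√273 = [16; 1,1,10,1,1,32, …], period ℓ=6 (even) → k=5
k=0  a_k=16  p_k/q_k = 16/1
…
k=2  a_k=1  p_k/q_k = 33/2
k=3  a_k=10  p_k/q_k = 347/21
k=4  a_k=1  p_k/q_k = 380/23
k=5  a_k=1  p_k/q_k = 727/44
fundamental: x₁=727, y₁=44  (since 528529 − 273·1936 = 1)
n=2: (727,44)∘(727,44) = (727·727+273·44·44, 727·44+44·727) = (1057057,63976)
n=3: (1057057,63976)∘(727,44) = (727·1057057+273·44·63976, 727·63976+44·1057057) = (1536960151,93021060)
n=4: (1536960151,93021060)∘(727,44) = (727·1536960151+273·44·93021060, 727·93021060+44·1536960151) = (2234739002497,135252557264)
n=5: (2234739002497,135252557264)∘(727,44) = (727·2234739002497+273·44·135252557264, 727·135252557264+44·2234739002497) = (3249308972670487,196657125240796)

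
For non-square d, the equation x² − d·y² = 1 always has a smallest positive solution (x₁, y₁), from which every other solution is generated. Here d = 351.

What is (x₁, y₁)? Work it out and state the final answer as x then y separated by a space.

d=351: √d = [18; 1,2,1,3,2,2,2,3,1,2,1,36] (ℓ=12, even), read p_11/q_11
k=0  a_k=18  p_k/q_k = 18/1
k=1  a_k=1  p_k/q_k = 19/1
…
k=5  a_k=2  p_k/q_k = 637/34
…
k=7  a_k=2  p_k/q_k = 3747/200
k=8  a_k=3  p_k/q_k = 12796/683
…
k=10  a_k=2  p_k/q_k = 45882/2449
k=11  a_k=1  p_k/q_k = 62425/3332
fundamental: x₁=62425, y₁=3332  (since 3896880625 − 351·11102224 = 1)

62425 3332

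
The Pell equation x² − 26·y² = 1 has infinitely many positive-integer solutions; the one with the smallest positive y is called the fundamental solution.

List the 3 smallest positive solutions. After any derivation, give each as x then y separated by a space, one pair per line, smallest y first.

51 10
5201 1020
530451 104030

√26 = [5; 10, …], period ℓ=1 (odd) → k=1
k=0  a_k=5  p_k/q_k = 5/1
k=1  a_k=10  p_k/q_k = 51/10
→ (51, 10).  Check: 51²=2601, 26·10²=2600, difference 1.
(x_2, y_2) = (51·51 + 26·10·10, 51·10 + 10·51) = (5201, 1020)
(x_3, y_3) = (51·5201 + 26·10·1020, 51·1020 + 10·5201) = (530451, 104030)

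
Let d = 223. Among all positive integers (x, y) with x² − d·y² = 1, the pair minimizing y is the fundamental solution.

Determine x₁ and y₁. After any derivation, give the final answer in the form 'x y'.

d=223: √d = [14; 1,13,1,28] (ℓ=4, even), read p_3/q_3
k=0  a_k=14  p_k/q_k = 14/1
k=1  a_k=1  p_k/q_k = 15/1
k=2  a_k=13  p_k/q_k = 209/14
k=3  a_k=1  p_k/q_k = 224/15
fundamental: x₁=224, y₁=15  (since 50176 − 223·225 = 1)

224 15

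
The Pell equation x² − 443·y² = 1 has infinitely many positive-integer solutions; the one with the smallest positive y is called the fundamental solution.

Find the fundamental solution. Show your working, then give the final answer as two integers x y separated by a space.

442 21

√443 → a₀=21, period (21,42); ℓ=2 even so k=1
i=0: a=21 ⇒ p=21, q=1
i=1: a=21 ⇒ p=442, q=21
→ (442, 21).  Check: 442²=195364, 443·21²=195363, difference 1.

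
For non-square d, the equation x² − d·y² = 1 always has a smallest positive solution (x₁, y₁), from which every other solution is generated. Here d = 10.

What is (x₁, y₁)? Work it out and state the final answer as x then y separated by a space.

19 6

√10 = [3; 6, …], period ℓ=1 (odd) → k=1
i=0: a=3 ⇒ p=3, q=1
i=1: a=6 ⇒ p=19, q=6
→ (19, 6).  Check: 19²=361, 10·6²=360, difference 1.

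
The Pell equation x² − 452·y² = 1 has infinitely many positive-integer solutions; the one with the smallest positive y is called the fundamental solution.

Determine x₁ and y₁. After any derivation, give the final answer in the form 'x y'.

[21; 3,1,5,3,10,3,5,1,3,42] for √452; ℓ=10 ⇒ convergent index 9
a_0=21:  p_0=21·1+0=21,  q_0=21·0+1=1
…
a_8=1:  p_8=1·263904+49579=313483,  q_8=1·12413+2332=14745
a_9=3:  p_9=3·313483+263904=1204353,  q_9=3·14745+12413=56648
(x₁, y₁) = (1204353, 56648);  1204353² − 452·56648² = 1 ✓

1204353 56648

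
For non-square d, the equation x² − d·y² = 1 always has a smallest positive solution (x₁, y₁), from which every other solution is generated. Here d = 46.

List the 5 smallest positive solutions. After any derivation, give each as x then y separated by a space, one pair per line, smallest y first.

√46 = [6; 1,3,1,1,2,6,2,1,1,3,1,12, …], period ℓ=12 (even) → k=11
a_0=6:  p_0=6·1+0=6,  q_0=6·0+1=1
…
a_2=3:  p_2=3·7+6=27,  q_2=3·1+1=4
a_3=1:  p_3=1·27+7=34,  q_3=1·4+1=5
a_4=1:  p_4=1·34+27=61,  q_4=1·5+4=9
a_5=2:  p_5=2·61+34=156,  q_5=2·9+5=23
a_6=6:  p_6=6·156+61=997,  q_6=6·23+9=147
…
a_8=1:  p_8=1·2150+997=3147,  q_8=1·317+147=464
a_9=1:  p_9=1·3147+2150=5297,  q_9=1·464+317=781
a_10=3:  p_10=3·5297+3147=19038,  q_10=3·781+464=2807
a_11=1:  p_11=1·19038+5297=24335,  q_11=1·2807+781=3588
→ (24335, 3588).  Check: 24335²=592192225, 46·3588²=592192224, difference 1.
k=2:  x_2 = 24335·24335+46·3588·3588 = 1184384449,  y_2 = 24335·3588+3588·24335 = 174627960
k=3:  x_3 = 24335·1184384449+46·3588·174627960 = 57643991108495,  y_3 = 24335·174627960+3588·1184384449 = 8499142809612
k=4:  x_4 = 24335·57643991108495+46·3588·8499142809612 = 2805533046066067201,  y_4 = 24335·8499142809612+3588·57643991108495 = 413653280369188080
k=5:  x_5 = 24335·2805533046066067201+46·3588·413653280369188080 = 136545293294391499564175,  y_5 = 24335·413653280369188080+3588·2805533046066067201 = 20132505147069241043988

24335 3588
1184384449 174627960
57643991108495 8499142809612
2805533046066067201 413653280369188080
136545293294391499564175 20132505147069241043988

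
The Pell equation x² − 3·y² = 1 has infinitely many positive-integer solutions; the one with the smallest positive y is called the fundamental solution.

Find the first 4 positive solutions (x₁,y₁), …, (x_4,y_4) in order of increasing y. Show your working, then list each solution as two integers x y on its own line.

√3 → a₀=1, period (1,2); ℓ=2 even so k=1
step 0: (1, 1)  from 1·(1,0) + (0,1)
step 1: (2, 1)  from 1·(1,1) + (1,0)
fundamental: x₁=2, y₁=1  (since 4 − 3·1 = 1)
(2+1√3)^2 = 7 + 4√3
(2+1√3)^3 = 26 + 15√3
(2+1√3)^4 = 97 + 56√3

2 1
7 4
26 15
97 56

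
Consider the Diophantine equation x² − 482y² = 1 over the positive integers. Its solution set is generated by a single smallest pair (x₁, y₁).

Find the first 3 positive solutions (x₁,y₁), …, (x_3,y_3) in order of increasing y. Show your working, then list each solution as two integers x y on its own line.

√482 = [21; 1,20,1,42, …], period ℓ=4 (even) → k=3
i=0: a=21 ⇒ p=21, q=1
…
i=2: a=20 ⇒ p=461, q=21
i=3: a=1 ⇒ p=483, q=22
fundamental: x₁=483, y₁=22  (since 233289 − 482·484 = 1)
k=2:  x_2 = 483·483+482·22·22 = 466577,  y_2 = 483·22+22·483 = 21252
k=3:  x_3 = 483·466577+482·22·21252 = 450712899,  y_3 = 483·21252+22·466577 = 20529410

483 22
466577 21252
450712899 20529410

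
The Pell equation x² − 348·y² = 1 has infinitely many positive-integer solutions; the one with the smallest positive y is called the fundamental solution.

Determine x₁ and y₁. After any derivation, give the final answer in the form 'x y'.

1567 84

d=348: √d = [18; 1,1,1,8,1,1,1,36] (ℓ=8, even), read p_7/q_7
k=0  a_k=18  p_k/q_k = 18/1
…
k=2  a_k=1  p_k/q_k = 37/2
k=3  a_k=1  p_k/q_k = 56/3
k=4  a_k=8  p_k/q_k = 485/26
k=5  a_k=1  p_k/q_k = 541/29
k=6  a_k=1  p_k/q_k = 1026/55
k=7  a_k=1  p_k/q_k = 1567/84
fundamental: x₁=1567, y₁=84  (since 2455489 − 348·7056 = 1)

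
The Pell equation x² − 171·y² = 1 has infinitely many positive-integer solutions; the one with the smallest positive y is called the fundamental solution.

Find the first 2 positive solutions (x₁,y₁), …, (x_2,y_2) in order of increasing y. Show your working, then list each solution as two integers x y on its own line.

d=171: √d = [13; 13,26] (ℓ=2, even), read p_1/q_1
i=0: a=13 ⇒ p=13, q=1
i=1: a=13 ⇒ p=170, q=13
(x₁, y₁) = (170, 13);  170² − 171·13² = 1 ✓
(170+13√171)^2 = 57799 + 4420√171

170 13
57799 4420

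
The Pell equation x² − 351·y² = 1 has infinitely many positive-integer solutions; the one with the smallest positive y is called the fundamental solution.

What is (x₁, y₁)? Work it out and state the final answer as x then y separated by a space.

√351 → a₀=18, period (1,2,1,3,2,2,2,3,1,2,1,36); ℓ=12 even so k=11
step 0: (18, 1)  from 18·(1,0) + (0,1)
…
step 2: (56, 3)  from 2·(19,1) + (18,1)
step 3: (75, 4)  from 1·(56,3) + (19,1)
step 4: (281, 15)  from 3·(75,4) + (56,3)
…
step 7: (3747, 200)  from 2·(1555,83) + (637,34)
step 8: (12796, 683)  from 3·(3747,200) + (1555,83)
…
step 10: (45882, 2449)  from 2·(16543,883) + (12796,683)
step 11: (62425, 3332)  from 1·(45882,2449) + (16543,883)
→ (62425, 3332).  Check: 62425²=3896880625, 351·3332²=3896880624, difference 1.

62425 3332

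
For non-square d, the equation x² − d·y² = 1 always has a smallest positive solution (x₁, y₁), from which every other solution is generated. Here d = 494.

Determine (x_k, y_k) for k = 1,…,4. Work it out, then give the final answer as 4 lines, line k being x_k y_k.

d=494: √d = [22; 4,2,2,1,2,1,2,2,4,44] (ℓ=10, even), read p_9/q_9
k=0  a_k=22  p_k/q_k = 22/1
…
k=4  a_k=1  p_k/q_k = 689/31
k=5  a_k=2  p_k/q_k = 1867/84
k=6  a_k=1  p_k/q_k = 2556/115
k=7  a_k=2  p_k/q_k = 6979/314
k=8  a_k=2  p_k/q_k = 16514/743
k=9  a_k=4  p_k/q_k = 73035/3286
fundamental: x₁=73035, y₁=3286  (since 5334111225 − 494·10797796 = 1)
k=2:  x_2 = 73035·73035+494·3286·3286 = 10668222449,  y_2 = 73035·3286+3286·73035 = 479986020
k=3:  x_3 = 73035·10668222449+494·3286·479986020 = 1558307253052395,  y_3 = 73035·479986020+3286·10668222449 = 70111557938114
k=4:  x_4 = 73035·1558307253052395+494·3286·70111557938114 = 227621940442695115201,  y_4 = 73035·70111557938114+3286·1558307253052395 = 10241195267540325960

73035 3286
10668222449 479986020
1558307253052395 70111557938114
227621940442695115201 10241195267540325960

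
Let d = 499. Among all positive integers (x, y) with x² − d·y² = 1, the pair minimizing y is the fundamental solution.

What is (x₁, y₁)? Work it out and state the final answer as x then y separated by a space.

4490 201

√499 = [22; 2,1,21,1,2,44, …], period ℓ=6 (even) → k=5
step 0: (22, 1)  from 22·(1,0) + (0,1)
step 1: (45, 2)  from 2·(22,1) + (1,0)
step 2: (67, 3)  from 1·(45,2) + (22,1)
…
step 4: (1519, 68)  from 1·(1452,65) + (67,3)
step 5: (4490, 201)  from 2·(1519,68) + (1452,65)
fundamental: x₁=4490, y₁=201  (since 20160100 − 499·40401 = 1)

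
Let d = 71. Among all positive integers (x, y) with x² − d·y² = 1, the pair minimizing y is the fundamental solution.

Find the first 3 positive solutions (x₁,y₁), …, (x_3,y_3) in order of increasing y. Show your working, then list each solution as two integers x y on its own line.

3480 413
24220799 2874480
168576757560 20006380387

d=71: √d = [8; 2,2,1,7,1,2,2,16] (ℓ=8, even), read p_7/q_7
step 0: (8, 1)  from 8·(1,0) + (0,1)
step 1: (17, 2)  from 2·(8,1) + (1,0)
…
step 4: (455, 54)  from 7·(59,7) + (42,5)
…
step 6: (1483, 176)  from 2·(514,61) + (455,54)
step 7: (3480, 413)  from 2·(1483,176) + (514,61)
→ (3480, 413).  Check: 3480²=12110400, 71·413²=12110399, difference 1.
(x_2, y_2) = (3480·3480 + 71·413·413, 3480·413 + 413·3480) = (24220799, 2874480)
(x_3, y_3) = (3480·24220799 + 71·413·2874480, 3480·2874480 + 413·24220799) = (168576757560, 20006380387)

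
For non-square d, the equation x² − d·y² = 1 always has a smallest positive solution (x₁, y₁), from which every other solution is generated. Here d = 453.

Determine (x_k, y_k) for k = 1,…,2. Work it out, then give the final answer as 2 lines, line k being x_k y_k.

d=453: √d = [21; 3,1,1,10,14,10,1,1,3,42] (ℓ=10, even), read p_9/q_9
step 0: (21, 1)  from 21·(1,0) + (0,1)
step 1: (64, 3)  from 3·(21,1) + (1,0)
step 2: (85, 4)  from 1·(64,3) + (21,1)
…
step 4: (1575, 74)  from 10·(149,7) + (85,4)
step 5: (22199, 1043)  from 14·(1575,74) + (149,7)
…
step 7: (245764, 11547)  from 1·(223565,10504) + (22199,1043)
step 8: (469329, 22051)  from 1·(245764,11547) + (223565,10504)
step 9: (1653751, 77700)  from 3·(469329,22051) + (245764,11547)
→ (1653751, 77700).  Check: 1653751²=2734892370001, 453·77700²=2734892370000, difference 1.
k=2:  x_2 = 1653751·1653751+453·77700·77700 = 5469784740001,  y_2 = 1653751·77700+77700·1653751 = 256992905400

1653751 77700
5469784740001 256992905400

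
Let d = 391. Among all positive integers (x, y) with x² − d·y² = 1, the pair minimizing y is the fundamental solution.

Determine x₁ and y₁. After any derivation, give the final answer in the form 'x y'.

√391 = [19; 1,3,2,2,1,…,3,1,38, …], period ℓ=16 (even) → k=15
k=0  a_k=19  p_k/q_k = 19/1
…
k=2  a_k=3  p_k/q_k = 79/4
…
k=4  a_k=2  p_k/q_k = 435/22
…
k=6  a_k=1  p_k/q_k = 1048/53
…
k=8  a_k=19  p_k/q_k = 52519/2656
…
k=14  a_k=3  p_k/q_k = 5678083/287153
k=15  a_k=1  p_k/q_k = 7338680/371133
fundamental: x₁=7338680, y₁=371133  (since 53856224142400 − 391·137739703689 = 1)

7338680 371133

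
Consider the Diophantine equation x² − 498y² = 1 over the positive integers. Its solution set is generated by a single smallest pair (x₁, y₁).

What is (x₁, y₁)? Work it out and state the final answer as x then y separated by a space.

179777 8056

√498 = [22; 3,6,22,6,3,44, …], period ℓ=6 (even) → k=5
step 0: (22, 1)  from 22·(1,0) + (0,1)
step 1: (67, 3)  from 3·(22,1) + (1,0)
…
step 4: (56794, 2545)  from 6·(9395,421) + (424,19)
step 5: (179777, 8056)  from 3·(56794,2545) + (9395,421)
(x₁, y₁) = (179777, 8056);  179777² − 498·8056² = 1 ✓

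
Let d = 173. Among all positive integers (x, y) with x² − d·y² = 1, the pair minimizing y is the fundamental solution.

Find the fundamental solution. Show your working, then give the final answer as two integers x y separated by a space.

d=173: √d = [13; 6,1,1,6,26] (ℓ=5, odd), read p_9/q_9
step 0: (13, 1)  from 13·(1,0) + (0,1)
…
step 2: (92, 7)  from 1·(79,6) + (13,1)
…
step 4: (1118, 85)  from 6·(171,13) + (92,7)
step 5: (29239, 2223)  from 26·(1118,85) + (171,13)
step 6: (176552, 13423)  from 6·(29239,2223) + (1118,85)
step 7: (205791, 15646)  from 1·(176552,13423) + (29239,2223)
step 8: (382343, 29069)  from 1·(205791,15646) + (176552,13423)
step 9: (2499849, 190060)  from 6·(382343,29069) + (205791,15646)
→ (2499849, 190060).  Check: 2499849²=6249245022801, 173·190060²=6249245022800, difference 1.

2499849 190060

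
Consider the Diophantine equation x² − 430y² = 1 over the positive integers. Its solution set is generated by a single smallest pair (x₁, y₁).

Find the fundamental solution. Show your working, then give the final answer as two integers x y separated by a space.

√430 → a₀=20, period (1,2,1,3,1,…,2,1,40); ℓ=14 even so k=13
i=0: a=20 ⇒ p=20, q=1
…
i=3: a=1 ⇒ p=83, q=4
i=4: a=3 ⇒ p=311, q=15
…
i=7: a=8 ⇒ p=21794, q=1051
i=8: a=6 ⇒ p=133439, q=6435
i=9: a=1 ⇒ p=155233, q=7486
i=10: a=3 ⇒ p=599138, q=28893
i=11: a=1 ⇒ p=754371, q=36379
i=12: a=2 ⇒ p=2107880, q=101651
i=13: a=1 ⇒ p=2862251, q=138030
fundamental: x₁=2862251, y₁=138030  (since 8192480787001 − 430·19052280900 = 1)

2862251 138030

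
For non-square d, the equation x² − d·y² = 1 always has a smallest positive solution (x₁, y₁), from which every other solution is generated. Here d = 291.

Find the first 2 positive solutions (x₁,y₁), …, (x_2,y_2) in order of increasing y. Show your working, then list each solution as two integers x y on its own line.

290 17
168199 9860

[17; 17,34] for √291; ℓ=2 ⇒ convergent index 1
k=0  a_k=17  p_k/q_k = 17/1
k=1  a_k=17  p_k/q_k = 290/17
→ (290, 17).  Check: 290²=84100, 291·17²=84099, difference 1.
k=2:  x_2 = 290·290+291·17·17 = 168199,  y_2 = 290·17+17·290 = 9860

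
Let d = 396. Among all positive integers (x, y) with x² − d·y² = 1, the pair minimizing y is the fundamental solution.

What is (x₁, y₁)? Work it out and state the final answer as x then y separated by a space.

[19; 1,8,1,38] for √396; ℓ=4 ⇒ convergent index 3
step 0: (19, 1)  from 19·(1,0) + (0,1)
step 1: (20, 1)  from 1·(19,1) + (1,0)
step 2: (179, 9)  from 8·(20,1) + (19,1)
step 3: (199, 10)  from 1·(179,9) + (20,1)
→ (199, 10).  Check: 199²=39601, 396·10²=39600, difference 1.

199 10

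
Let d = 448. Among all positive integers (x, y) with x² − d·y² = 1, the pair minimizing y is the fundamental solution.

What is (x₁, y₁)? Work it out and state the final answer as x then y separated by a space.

127 6

√448 → a₀=21, period (6,42); ℓ=2 even so k=1
step 0: (21, 1)  from 21·(1,0) + (0,1)
step 1: (127, 6)  from 6·(21,1) + (1,0)
fundamental: x₁=127, y₁=6  (since 16129 − 448·36 = 1)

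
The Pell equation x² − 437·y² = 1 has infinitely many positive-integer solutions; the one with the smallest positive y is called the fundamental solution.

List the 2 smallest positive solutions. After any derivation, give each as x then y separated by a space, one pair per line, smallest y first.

4599 220
42301601 2023560

√437 = [20; 1,9,2,9,1,40, …], period ℓ=6 (even) → k=5
i=0: a=20 ⇒ p=20, q=1
i=1: a=1 ⇒ p=21, q=1
…
i=4: a=9 ⇒ p=4160, q=199
i=5: a=1 ⇒ p=4599, q=220
→ (4599, 220).  Check: 4599²=21150801, 437·220²=21150800, difference 1.
n=2: (4599,220)∘(4599,220) = (4599·4599+437·220·220, 4599·220+220·4599) = (42301601,2023560)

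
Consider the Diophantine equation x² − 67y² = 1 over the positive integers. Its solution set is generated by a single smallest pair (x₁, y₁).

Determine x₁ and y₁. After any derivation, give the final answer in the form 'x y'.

[8; 5,2,1,1,7,1,1,2,5,16] for √67; ℓ=10 ⇒ convergent index 9
i=0: a=8 ⇒ p=8, q=1
…
i=3: a=1 ⇒ p=131, q=16
…
i=8: a=2 ⇒ p=9053, q=1106
i=9: a=5 ⇒ p=48842, q=5967
→ (48842, 5967).  Check: 48842²=2385540964, 67·5967²=2385540963, difference 1.

48842 5967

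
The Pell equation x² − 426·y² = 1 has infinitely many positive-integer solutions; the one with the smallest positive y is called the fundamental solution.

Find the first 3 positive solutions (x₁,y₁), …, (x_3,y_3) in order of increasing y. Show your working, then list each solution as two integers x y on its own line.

88751 4300
15753480001 763258600
2796274207048751 135479928012900

√426 → a₀=20, period (1,1,1,3,2,6,2,3,1,1,1,40); ℓ=12 even so k=11
k=0  a_k=20  p_k/q_k = 20/1
…
k=3  a_k=1  p_k/q_k = 62/3
…
k=5  a_k=2  p_k/q_k = 516/25
…
k=10  a_k=1  p_k/q_k = 56780/2751
k=11  a_k=1  p_k/q_k = 88751/4300
fundamental: x₁=88751, y₁=4300  (since 7876740001 − 426·18490000 = 1)
k=2:  x_2 = 88751·88751+426·4300·4300 = 15753480001,  y_2 = 88751·4300+4300·88751 = 763258600
k=3:  x_3 = 88751·15753480001+426·4300·763258600 = 2796274207048751,  y_3 = 88751·763258600+4300·15753480001 = 135479928012900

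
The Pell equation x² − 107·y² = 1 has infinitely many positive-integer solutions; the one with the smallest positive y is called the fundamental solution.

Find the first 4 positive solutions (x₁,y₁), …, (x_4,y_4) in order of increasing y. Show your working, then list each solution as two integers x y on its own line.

962 93
1850887 178932
3561105626 344265075
6851565373537 662365825368

√107 → a₀=10, period (2,1,9,1,2,20); ℓ=6 even so k=5
step 0: (10, 1)  from 10·(1,0) + (0,1)
…
step 4: (331, 32)  from 1·(300,29) + (31,3)
step 5: (962, 93)  from 2·(331,32) + (300,29)
fundamental: x₁=962, y₁=93  (since 925444 − 107·8649 = 1)
(962+93√107)^2 = 1850887 + 178932√107
(962+93√107)^3 = 3561105626 + 344265075√107
(962+93√107)^4 = 6851565373537 + 662365825368√107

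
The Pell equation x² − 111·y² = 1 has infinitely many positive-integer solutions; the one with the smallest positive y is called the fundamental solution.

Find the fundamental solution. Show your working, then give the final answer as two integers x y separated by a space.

√111 → a₀=10, period (1,1,6,1,1,20); ℓ=6 even so k=5
step 0: (10, 1)  from 10·(1,0) + (0,1)
…
step 3: (137, 13)  from 6·(21,2) + (11,1)
step 4: (158, 15)  from 1·(137,13) + (21,2)
step 5: (295, 28)  from 1·(158,15) + (137,13)
fundamental: x₁=295, y₁=28  (since 87025 − 111·784 = 1)

295 28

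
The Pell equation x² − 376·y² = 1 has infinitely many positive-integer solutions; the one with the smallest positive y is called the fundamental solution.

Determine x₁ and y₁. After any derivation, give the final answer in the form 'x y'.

2143295 110532

[19; 2,1,1,3,1,…,1,2,38] for √376; ℓ=16 ⇒ convergent index 15
i=0: a=19 ⇒ p=19, q=1
i=1: a=2 ⇒ p=39, q=2
i=2: a=1 ⇒ p=58, q=3
…
i=4: a=3 ⇒ p=349, q=18
…
i=6: a=2 ⇒ p=1241, q=64
i=7: a=2 ⇒ p=2928, q=151
i=8: a=4 ⇒ p=12953, q=668
i=9: a=2 ⇒ p=28834, q=1487
…
i=11: a=1 ⇒ p=99455, q=5129
…
i=13: a=1 ⇒ p=468441, q=24158
i=14: a=1 ⇒ p=837427, q=43187
i=15: a=2 ⇒ p=2143295, q=110532
→ (2143295, 110532).  Check: 2143295²=4593713457025, 376·110532²=4593713457024, difference 1.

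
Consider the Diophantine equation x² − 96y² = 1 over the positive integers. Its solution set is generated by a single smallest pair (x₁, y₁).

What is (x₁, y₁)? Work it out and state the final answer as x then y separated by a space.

49 5

√96 → a₀=9, period (1,3,1,18); ℓ=4 even so k=3
i=0: a=9 ⇒ p=9, q=1
i=1: a=1 ⇒ p=10, q=1
i=2: a=3 ⇒ p=39, q=4
i=3: a=1 ⇒ p=49, q=5
fundamental: x₁=49, y₁=5  (since 2401 − 96·25 = 1)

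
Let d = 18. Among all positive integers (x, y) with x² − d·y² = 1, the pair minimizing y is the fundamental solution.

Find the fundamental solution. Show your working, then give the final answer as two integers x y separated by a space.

17 4

√18 → a₀=4, period (4,8); ℓ=2 even so k=1
k=0  a_k=4  p_k/q_k = 4/1
k=1  a_k=4  p_k/q_k = 17/4
(x₁, y₁) = (17, 4);  17² − 18·4² = 1 ✓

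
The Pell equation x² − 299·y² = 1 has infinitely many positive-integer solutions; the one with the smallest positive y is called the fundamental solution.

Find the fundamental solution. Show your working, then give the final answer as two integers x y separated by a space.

√299 = [17; 3,2,3,34, …], period ℓ=4 (even) → k=3
i=0: a=17 ⇒ p=17, q=1
…
i=2: a=2 ⇒ p=121, q=7
i=3: a=3 ⇒ p=415, q=24
(x₁, y₁) = (415, 24);  415² − 299·24² = 1 ✓

415 24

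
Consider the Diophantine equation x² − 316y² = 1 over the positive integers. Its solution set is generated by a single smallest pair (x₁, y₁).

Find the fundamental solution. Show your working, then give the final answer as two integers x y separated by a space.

12799 720

d=316: √d = [17; 1,3,2,8,2,3,1,34] (ℓ=8, even), read p_7/q_7
a_0=17:  p_0=17·1+0=17,  q_0=17·0+1=1
a_1=1:  p_1=1·17+1=18,  q_1=1·1+0=1
…
a_4=8:  p_4=8·160+71=1351,  q_4=8·9+4=76
a_5=2:  p_5=2·1351+160=2862,  q_5=2·76+9=161
a_6=3:  p_6=3·2862+1351=9937,  q_6=3·161+76=559
a_7=1:  p_7=1·9937+2862=12799,  q_7=1·559+161=720
→ (12799, 720).  Check: 12799²=163814401, 316·720²=163814400, difference 1.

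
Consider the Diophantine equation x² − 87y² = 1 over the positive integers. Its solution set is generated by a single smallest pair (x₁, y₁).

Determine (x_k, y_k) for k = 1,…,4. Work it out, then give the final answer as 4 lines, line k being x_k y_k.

28 3
1567 168
87724 9405
4910977 526512

d=87: √d = [9; 3,18] (ℓ=2, even), read p_1/q_1
a_0=9:  p_0=9·1+0=9,  q_0=9·0+1=1
a_1=3:  p_1=3·9+1=28,  q_1=3·1+0=3
fundamental: x₁=28, y₁=3  (since 784 − 87·9 = 1)
(28+3√87)^2 = 1567 + 168√87
(28+3√87)^3 = 87724 + 9405√87
(28+3√87)^4 = 4910977 + 526512√87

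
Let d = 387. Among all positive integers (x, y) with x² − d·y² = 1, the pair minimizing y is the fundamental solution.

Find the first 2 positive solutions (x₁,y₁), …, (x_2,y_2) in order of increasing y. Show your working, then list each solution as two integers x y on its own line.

3482 177
24248647 1232628

[19; 1,2,19,2,1,38] for √387; ℓ=6 ⇒ convergent index 5
step 0: (19, 1)  from 19·(1,0) + (0,1)
step 1: (20, 1)  from 1·(19,1) + (1,0)
…
step 3: (1141, 58)  from 19·(59,3) + (20,1)
step 4: (2341, 119)  from 2·(1141,58) + (59,3)
step 5: (3482, 177)  from 1·(2341,119) + (1141,58)
fundamental: x₁=3482, y₁=177  (since 12124324 − 387·31329 = 1)
k=2:  x_2 = 3482·3482+387·177·177 = 24248647,  y_2 = 3482·177+177·3482 = 1232628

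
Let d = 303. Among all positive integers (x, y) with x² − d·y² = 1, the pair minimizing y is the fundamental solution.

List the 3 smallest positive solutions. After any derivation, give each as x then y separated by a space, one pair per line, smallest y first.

√303 → a₀=17, period (2,2,5,2,2,34); ℓ=6 even so k=5
i=0: a=17 ⇒ p=17, q=1
i=1: a=2 ⇒ p=35, q=2
i=2: a=2 ⇒ p=87, q=5
i=3: a=5 ⇒ p=470, q=27
i=4: a=2 ⇒ p=1027, q=59
i=5: a=2 ⇒ p=2524, q=145
fundamental: x₁=2524, y₁=145  (since 6370576 − 303·21025 = 1)
k=2:  x_2 = 2524·2524+303·145·145 = 12741151,  y_2 = 2524·145+145·2524 = 731960
k=3:  x_3 = 2524·12741151+303·145·731960 = 64317327724,  y_3 = 2524·731960+145·12741151 = 3694933935

2524 145
12741151 731960
64317327724 3694933935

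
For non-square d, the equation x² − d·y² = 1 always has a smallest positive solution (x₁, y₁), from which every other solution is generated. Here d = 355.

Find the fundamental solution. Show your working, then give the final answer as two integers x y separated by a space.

[18; 1,5,3,3,1,6,1,3,3,5,1,36] for √355; ℓ=12 ⇒ convergent index 11
step 0: (18, 1)  from 18·(1,0) + (0,1)
step 1: (19, 1)  from 1·(18,1) + (1,0)
step 2: (113, 6)  from 5·(19,1) + (18,1)
step 3: (358, 19)  from 3·(113,6) + (19,1)
step 4: (1187, 63)  from 3·(358,19) + (113,6)
…
step 6: (10457, 555)  from 6·(1545,82) + (1187,63)
…
step 9: (151391, 8035)  from 3·(46463,2466) + (12002,637)
step 10: (803418, 42641)  from 5·(151391,8035) + (46463,2466)
step 11: (954809, 50676)  from 1·(803418,42641) + (151391,8035)
fundamental: x₁=954809, y₁=50676  (since 911660226481 − 355·2568056976 = 1)

954809 50676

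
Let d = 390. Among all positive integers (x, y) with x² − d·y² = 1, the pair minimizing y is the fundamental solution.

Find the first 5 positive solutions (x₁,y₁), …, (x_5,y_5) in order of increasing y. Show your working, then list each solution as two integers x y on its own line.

79 4
12481 632
1971919 99852
311550721 15775984
49223041999 2492505620

d=390: √d = [19; 1,2,1,38] (ℓ=4, even), read p_3/q_3
a_0=19:  p_0=19·1+0=19,  q_0=19·0+1=1
…
a_2=2:  p_2=2·20+19=59,  q_2=2·1+1=3
a_3=1:  p_3=1·59+20=79,  q_3=1·3+1=4
fundamental: x₁=79, y₁=4  (since 6241 − 390·16 = 1)
(79+4√390)^2 = 12481 + 632√390
(79+4√390)^3 = 1971919 + 99852√390
(79+4√390)^4 = 311550721 + 15775984√390
(79+4√390)^5 = 49223041999 + 2492505620√390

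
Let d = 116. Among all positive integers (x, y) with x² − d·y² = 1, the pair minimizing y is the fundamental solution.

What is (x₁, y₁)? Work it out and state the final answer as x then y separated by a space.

9801 910

√116 = [10; 1,3,2,1,4,1,2,3,1,20, …], period ℓ=10 (even) → k=9
step 0: (10, 1)  from 10·(1,0) + (0,1)
…
step 2: (43, 4)  from 3·(11,1) + (10,1)
step 3: (97, 9)  from 2·(43,4) + (11,1)
step 4: (140, 13)  from 1·(97,9) + (43,4)
…
step 7: (2251, 209)  from 2·(797,74) + (657,61)
step 8: (7550, 701)  from 3·(2251,209) + (797,74)
step 9: (9801, 910)  from 1·(7550,701) + (2251,209)
fundamental: x₁=9801, y₁=910  (since 96059601 − 116·828100 = 1)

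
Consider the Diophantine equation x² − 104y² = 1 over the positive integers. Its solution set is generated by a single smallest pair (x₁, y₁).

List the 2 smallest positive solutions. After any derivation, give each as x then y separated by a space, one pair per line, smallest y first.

51 5
5201 510

√104 → a₀=10, period (5,20); ℓ=2 even so k=1
i=0: a=10 ⇒ p=10, q=1
i=1: a=5 ⇒ p=51, q=5
fundamental: x₁=51, y₁=5  (since 2601 − 104·25 = 1)
k=2:  x_2 = 51·51+104·5·5 = 5201,  y_2 = 51·5+5·51 = 510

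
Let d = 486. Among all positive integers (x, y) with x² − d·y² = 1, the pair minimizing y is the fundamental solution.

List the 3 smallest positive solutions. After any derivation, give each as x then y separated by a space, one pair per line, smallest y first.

[22; 22,44] for √486; ℓ=2 ⇒ convergent index 1
a_0=22:  p_0=22·1+0=22,  q_0=22·0+1=1
a_1=22:  p_1=22·22+1=485,  q_1=22·1+0=22
(x₁, y₁) = (485, 22);  485² − 486·22² = 1 ✓
n=2: (485,22)∘(485,22) = (485·485+486·22·22, 485·22+22·485) = (470449,21340)
n=3: (470449,21340)∘(485,22) = (485·470449+486·22·21340, 485·21340+22·470449) = (456335045,20699778)

485 22
470449 21340
456335045 20699778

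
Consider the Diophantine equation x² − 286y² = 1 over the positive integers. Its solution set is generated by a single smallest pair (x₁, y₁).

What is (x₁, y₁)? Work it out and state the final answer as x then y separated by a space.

561835 33222

d=286: √d = [16; 1,10,3,3,2,3,3,10,1,32] (ℓ=10, even), read p_9/q_9
a_0=16:  p_0=16·1+0=16,  q_0=16·0+1=1
…
a_4=3:  p_4=3·575+186=1911,  q_4=3·34+11=113
…
a_6=3:  p_6=3·4397+1911=15102,  q_6=3·260+113=893
a_7=3:  p_7=3·15102+4397=49703,  q_7=3·893+260=2939
a_8=10:  p_8=10·49703+15102=512132,  q_8=10·2939+893=30283
a_9=1:  p_9=1·512132+49703=561835,  q_9=1·30283+2939=33222
→ (561835, 33222).  Check: 561835²=315658567225, 286·33222²=315658567224, difference 1.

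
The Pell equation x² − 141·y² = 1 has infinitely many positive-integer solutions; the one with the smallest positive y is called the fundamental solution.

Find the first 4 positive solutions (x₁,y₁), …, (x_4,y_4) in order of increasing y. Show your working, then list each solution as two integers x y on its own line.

95 8
18049 1520
3429215 288792
651532801 54868960

d=141: √d = [11; 1,6,1,22] (ℓ=4, even), read p_3/q_3
a_0=11:  p_0=11·1+0=11,  q_0=11·0+1=1
a_1=1:  p_1=1·11+1=12,  q_1=1·1+0=1
a_2=6:  p_2=6·12+11=83,  q_2=6·1+1=7
a_3=1:  p_3=1·83+12=95,  q_3=1·7+1=8
fundamental: x₁=95, y₁=8  (since 9025 − 141·64 = 1)
(95+8√141)^2 = 18049 + 1520√141
(95+8√141)^3 = 3429215 + 288792√141
(95+8√141)^4 = 651532801 + 54868960√141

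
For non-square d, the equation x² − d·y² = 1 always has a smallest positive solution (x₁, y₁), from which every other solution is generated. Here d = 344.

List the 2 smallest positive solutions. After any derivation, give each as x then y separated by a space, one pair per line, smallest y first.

10405 561
216528049 11674410

√344 → a₀=18, period (1,1,4,1,3,1,4,1,1,36); ℓ=10 even so k=9
a_0=18:  p_0=18·1+0=18,  q_0=18·0+1=1
a_1=1:  p_1=1·18+1=19,  q_1=1·1+0=1
a_2=1:  p_2=1·19+18=37,  q_2=1·1+1=2
…
a_5=3:  p_5=3·204+167=779,  q_5=3·11+9=42
a_6=1:  p_6=1·779+204=983,  q_6=1·42+11=53
a_7=4:  p_7=4·983+779=4711,  q_7=4·53+42=254
a_8=1:  p_8=1·4711+983=5694,  q_8=1·254+53=307
a_9=1:  p_9=1·5694+4711=10405,  q_9=1·307+254=561
fundamental: x₁=10405, y₁=561  (since 108264025 − 344·314721 = 1)
(10405+561√344)^2 = 216528049 + 11674410√344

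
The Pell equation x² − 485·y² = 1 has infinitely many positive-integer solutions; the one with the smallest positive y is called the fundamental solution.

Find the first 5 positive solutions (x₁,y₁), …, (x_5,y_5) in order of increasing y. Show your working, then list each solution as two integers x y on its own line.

√485 = [22; 44, …], period ℓ=1 (odd) → k=1
k=0  a_k=22  p_k/q_k = 22/1
k=1  a_k=44  p_k/q_k = 969/44
→ (969, 44).  Check: 969²=938961, 485·44²=938960, difference 1.
k=2:  x_2 = 969·969+485·44·44 = 1877921,  y_2 = 969·44+44·969 = 85272
k=3:  x_3 = 969·1877921+485·44·85272 = 3639409929,  y_3 = 969·85272+44·1877921 = 165257092
k=4:  x_4 = 969·3639409929+485·44·165257092 = 7053174564481,  y_4 = 969·165257092+44·3639409929 = 320268159024
k=5:  x_5 = 969·7053174564481+485·44·320268159024 = 13669048666554249,  y_5 = 969·320268159024+44·7053174564481 = 620679526931420

969 44
1877921 85272
3639409929 165257092
7053174564481 320268159024
13669048666554249 620679526931420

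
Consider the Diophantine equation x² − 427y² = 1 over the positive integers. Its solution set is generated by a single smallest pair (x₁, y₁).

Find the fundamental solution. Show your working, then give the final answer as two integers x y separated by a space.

[20; 1,1,1,40] for √427; ℓ=4 ⇒ convergent index 3
k=0  a_k=20  p_k/q_k = 20/1
…
k=2  a_k=1  p_k/q_k = 41/2
k=3  a_k=1  p_k/q_k = 62/3
(x₁, y₁) = (62, 3);  62² − 427·3² = 1 ✓

62 3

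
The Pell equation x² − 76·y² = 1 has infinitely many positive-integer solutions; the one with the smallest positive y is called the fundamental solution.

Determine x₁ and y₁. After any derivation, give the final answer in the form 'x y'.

57799 6630

[8; 1,2,1,1,5,4,5,1,1,2,1,16] for √76; ℓ=12 ⇒ convergent index 11
k=0  a_k=8  p_k/q_k = 8/1
…
k=9  a_k=1  p_k/q_k = 16311/1871
k=10  a_k=2  p_k/q_k = 41488/4759
k=11  a_k=1  p_k/q_k = 57799/6630
fundamental: x₁=57799, y₁=6630  (since 3340724401 − 76·43956900 = 1)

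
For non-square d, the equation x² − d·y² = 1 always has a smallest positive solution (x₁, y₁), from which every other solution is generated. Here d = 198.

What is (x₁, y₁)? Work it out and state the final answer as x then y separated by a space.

√198 → a₀=14, period (14,28); ℓ=2 even so k=1
i=0: a=14 ⇒ p=14, q=1
i=1: a=14 ⇒ p=197, q=14
(x₁, y₁) = (197, 14);  197² − 198·14² = 1 ✓

197 14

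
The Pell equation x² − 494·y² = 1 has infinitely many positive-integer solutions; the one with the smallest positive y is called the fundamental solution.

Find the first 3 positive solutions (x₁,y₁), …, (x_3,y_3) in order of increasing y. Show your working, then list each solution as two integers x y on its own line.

73035 3286
10668222449 479986020
1558307253052395 70111557938114

d=494: √d = [22; 4,2,2,1,2,1,2,2,4,44] (ℓ=10, even), read p_9/q_9
a_0=22:  p_0=22·1+0=22,  q_0=22·0+1=1
…
a_2=2:  p_2=2·89+22=200,  q_2=2·4+1=9
…
a_4=1:  p_4=1·489+200=689,  q_4=1·22+9=31
a_5=2:  p_5=2·689+489=1867,  q_5=2·31+22=84
a_6=1:  p_6=1·1867+689=2556,  q_6=1·84+31=115
a_7=2:  p_7=2·2556+1867=6979,  q_7=2·115+84=314
a_8=2:  p_8=2·6979+2556=16514,  q_8=2·314+115=743
a_9=4:  p_9=4·16514+6979=73035,  q_9=4·743+314=3286
→ (73035, 3286).  Check: 73035²=5334111225, 494·3286²=5334111224, difference 1.
(x_2, y_2) = (73035·73035 + 494·3286·3286, 73035·3286 + 3286·73035) = (10668222449, 479986020)
(x_3, y_3) = (73035·10668222449 + 494·3286·479986020, 73035·479986020 + 3286·10668222449) = (1558307253052395, 70111557938114)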